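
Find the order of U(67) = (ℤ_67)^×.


U(n) is the group of units mod n; |U(n)| = φ(n)
|U(67)| = φ(67) = 66

|U(67) = (ℤ_67)^×| = 66


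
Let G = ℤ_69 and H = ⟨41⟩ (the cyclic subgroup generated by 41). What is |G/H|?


|⟨41⟩| = n / gcd(41, 69) = 69 / 1 = 69
H is normal (ℤ_69 is abelian).
|G/H| = |G| / |H| = 69 / 69 = 1

|G/H| = 1


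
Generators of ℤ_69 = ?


g generates ℤ_n iff gcd(g,n) = 1
Prime factors of 69: 3, 23
Generators are g ∈ {1,...,68} not divisible by any of these primes.
Generators: {1, 2, 4, 5, 7, 8, 10, 11, 13, 14, 16, 17, 19, 20, 22, 25, 26, 28, 29, 31, 32, 34, 35, 37, 38, 40, 41, 43, 44, 47, 49, 50, 52, 53, 55, 56, 58, 59, 61, 62, 64, 65, 67, 68}
Number of generators = φ(69) = 44

Generators of ℤ_69 = {1, 2, 4, 5, 7, 8, 10, 11, 13, 14, 16, 17, 19, 20, 22, 25, 26, 28, 29, 31, 32, 34, 35, 37, 38, 40, 41, 43, 44, 47, 49, 50, 52, 53, 55, 56, 58, 59, 61, 62, 64, 65, 67, 68}


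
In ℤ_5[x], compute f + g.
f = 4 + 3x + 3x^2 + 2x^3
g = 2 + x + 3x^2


Add coefficients mod 5:
x^0: 4 + 2 = 1 (mod 5)
x^1: 3 + 1 = 4 (mod 5)
x^2: 3 + 3 = 1 (mod 5)
x^3: 2 + 0 = 2 (mod 5)
Result: 1 + 4x + x^2 + 2x^3

f + g = 1 + 4x + x^2 + 2x^3


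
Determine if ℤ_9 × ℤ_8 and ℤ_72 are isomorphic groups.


Comparing ℤ_9 × ℤ_8 and ℤ_72:
gcd(9,8) = 1, so ℤ_9 × ℤ_8 ≅ ℤ_72 (CRT)

Yes, ℤ_9 × ℤ_8 ≅ ℤ_72


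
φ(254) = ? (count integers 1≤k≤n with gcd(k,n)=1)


Factor n: 254 = 2 × 127
φ(n) = n · ∏(1 - 1/p) over distinct primes p | n
φ(254) = 254 · (1 - 1/2) · (1 - 1/127) = 126

φ(254) = 126


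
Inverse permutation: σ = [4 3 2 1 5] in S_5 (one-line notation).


To find σ⁻¹, swap domain and range:
σ(1) = 4 → σ⁻¹(4) = 1
σ(2) = 3 → σ⁻¹(3) = 2
σ(3) = 2 → σ⁻¹(2) = 3
σ(4) = 1 → σ⁻¹(1) = 4
σ(5) = 5 → σ⁻¹(5) = 5

σ⁻¹ = [4 3 2 1 5]


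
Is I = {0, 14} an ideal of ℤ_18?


Check ideal conditions for I = {0, 14} in ℤ_18:
(1) I is an additive subgroup? No
(2) For r ∈ ℤ_18 and a ∈ I: r·a ∈ I? No  [counterexample: r=2, a=14, r·a mod 18 = 10 ∉ I]

No, I is not an ideal of ℤ_18


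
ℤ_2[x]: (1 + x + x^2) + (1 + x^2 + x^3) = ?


Add coefficients mod 2:
x^0: 1 + 1 = 0 (mod 2)
x^1: 1 + 0 = 1 (mod 2)
x^2: 1 + 1 = 0 (mod 2)
x^3: 0 + 1 = 1 (mod 2)
Result: x + x^3

f + g = x + x^3


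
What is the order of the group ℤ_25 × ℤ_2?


|A × B| = |A| · |B|
|ℤ_25 × ℤ_2| = 25 × 2 = 50

|ℤ_25 × ℤ_2| = 50


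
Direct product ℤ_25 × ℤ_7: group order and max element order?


|ℤ_25 × ℤ_7| = 25 × 7 = 175
Max element order = lcm(25,7) = 175
Cyclic? Yes (gcd=1)

|ℤ_25×ℤ_7| = 175, max element order = 175


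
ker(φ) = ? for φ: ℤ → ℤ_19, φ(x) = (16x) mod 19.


Kernel = preimage of identity
ker(φ) = {x ∈ ℤ : 16x ≡ 0 (mod 19)}. gcd(16,19) = 1, so 16x ≡ 0 (mod 19) ⟺ x ≡ 0 (mod 19/1 = 19). Hence ker(φ) = 19ℤ

ker(φ) = 19ℤ


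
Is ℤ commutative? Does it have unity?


integers form a commutative ring with unity 1; no zero divisors
Commutative: Yes
Integral domain: Yes
Has unity: Yes

ℤ: Commutative=Yes, Unity=Yes


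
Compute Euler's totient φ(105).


Factor n: 105 = 3 × 5 × 7
φ(n) = n · ∏(1 - 1/p) over distinct primes p | n
φ(105) = 105 · (1 - 1/3) · (1 - 1/5) · (1 - 1/7) = 48

φ(105) = 48


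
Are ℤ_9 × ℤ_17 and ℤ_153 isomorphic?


Comparing ℤ_9 × ℤ_17 and ℤ_153:
gcd(9,17) = 1, so ℤ_9 × ℤ_17 ≅ ℤ_153 (CRT)

Yes, ℤ_9 × ℤ_17 ≅ ℤ_153


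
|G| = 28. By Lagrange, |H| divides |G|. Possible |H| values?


Lagrange's theorem: |H| divides |G|
|G| = 28
Divisors of 28: 1, 2, 4, 7, 14, 28

Possible subgroup orders: {1, 2, 4, 7, 14, 28}


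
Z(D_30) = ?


Z(G) = {g ∈ G | gx = xg for all x ∈ G}
For even n, Z(D_n) = {e, r^(n/2)}: the 180° rotation r^15 commutes with every reflection and rotation

Z(D_30) = {e, r^15}


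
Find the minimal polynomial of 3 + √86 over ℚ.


Let α = 3 + √86. Then α - 3 = √86, so (α - 3)² = 86, giving α² - 6α - 77 = 0. Degree 2 and α ∉ ℚ, so this is the minimal polynomial.

Minimal polynomial: x² - 6x - 77


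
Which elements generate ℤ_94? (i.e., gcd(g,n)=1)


g generates ℤ_n iff gcd(g,n) = 1
Prime factors of 94: 2, 47
Generators are g ∈ {1,...,93} not divisible by any of these primes.
Generators: {1, 3, 5, 7, 9, 11, 13, 15, 17, 19, 21, 23, 25, 27, 29, 31, 33, 35, 37, 39, 41, 43, 45, 49, 51, 53, 55, 57, 59, 61, 63, 65, 67, 69, 71, 73, 75, 77, 79, 81, 83, 85, 87, 89, 91, 93}
Number of generators = φ(94) = 46

Generators of ℤ_94 = {1, 3, 5, 7, 9, 11, 13, 15, 17, 19, 21, 23, 25, 27, 29, 31, 33, 35, 37, 39, 41, 43, 45, 49, 51, 53, 55, 57, 59, 61, 63, 65, 67, 69, 71, 73, 75, 77, 79, 81, 83, 85, 87, 89, 91, 93}


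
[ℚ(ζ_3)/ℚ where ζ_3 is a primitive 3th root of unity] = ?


[ℚ(ζ_n):ℚ] = deg Φ_n(x) = φ(n). Here φ(3) = 2

[ℚ(ζ_3)/ℚ where ζ_3 is a primitive 3th root of unity] = 2


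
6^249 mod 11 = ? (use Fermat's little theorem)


Fermat's little theorem: if p is prime and gcd(a,p)=1, then a^(p-1) ≡ 1 (mod p)
p = 11 is prime, gcd(6,11) = 1
Reduce exponent: 249 mod 10 = 9
So 6^249 ≡ 6^9 (mod 11)
6^9 mod 11 = 2

6^249 ≡ 2 (mod 11)


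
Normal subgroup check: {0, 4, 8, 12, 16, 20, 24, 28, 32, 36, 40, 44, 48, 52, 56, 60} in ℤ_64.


H = {0, 4, 8, 12, 16, 20, 24, 28, 32, 36, 40, 44, 48, 52, 56, 60} in ℤ_64
ℤ_64 is abelian; every subgroup of an abelian group is normal

Yes, normal subgroup


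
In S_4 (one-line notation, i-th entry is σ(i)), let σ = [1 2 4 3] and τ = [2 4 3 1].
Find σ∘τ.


σ∘τ: apply τ first, then σ
1 →τ 2 →σ 2
2 →τ 4 →σ 3
3 →τ 3 →σ 4
4 →τ 1 →σ 1

σ∘τ = [2 3 4 1]


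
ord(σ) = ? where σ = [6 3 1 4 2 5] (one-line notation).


Cycle decomposition: (1 6 5 2 3)
Cycle lengths: 5
Order = lcm(5) = 5

ord(σ) = 5


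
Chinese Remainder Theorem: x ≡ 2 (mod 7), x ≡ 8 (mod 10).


m₁ = 7, m₂ = 10, gcd = 1, so CRT applies. M = m₁·m₂ = 70
Let M₁ = M/m₁ = 10, M₂ = M/m₂ = 7
Find y₁ ≡ M₁⁻¹ (mod m₁): 10⁻¹ ≡ 5 (mod 7)
Find y₂ ≡ M₂⁻¹ (mod m₂): 7⁻¹ ≡ 3 (mod 10)
x = a₁·M₁·y₁ + a₂·M₂·y₂ = 2·10·5 + 8·7·3 = 268
Reduce mod 70: x ≡ 58
Check: 58 mod 7 = 2 ✓, 58 mod 10 = 8 ✓

x ≡ 58 (mod 70)


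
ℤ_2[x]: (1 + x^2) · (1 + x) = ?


Expand and collect like terms; reduce coefficients mod 2:
x^0: 1·1 = 1 ≡ 1 (mod 2)
x^1: 1·1 + 0·1 = 1 ≡ 1 (mod 2)
x^2: 0·1 + 1·1 = 1 ≡ 1 (mod 2)
x^3: 1·1 = 1 ≡ 1 (mod 2)
Result: 1 + x + x^2 + x^3

f · g = 1 + x + x^2 + x^3


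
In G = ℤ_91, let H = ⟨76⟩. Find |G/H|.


|⟨76⟩| = n / gcd(76, 91) = 91 / 1 = 91
H is normal (ℤ_91 is abelian).
|G/H| = |G| / |H| = 91 / 91 = 1

|G/H| = 1


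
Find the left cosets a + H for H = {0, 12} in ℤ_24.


H = {0, 12}, |H| = 2
Number of cosets = |G|/|H| = 24/2 = 12
0 + H = {0, 12}
1 + H = {1, 13}
2 + H = {2, 14}
3 + H = {3, 15}
4 + H = {4, 16}
5 + H = {5, 17}
6 + H = {6, 18}
7 + H = {7, 19}
8 + H = {8, 20}
9 + H = {9, 21}
10 + H = {10, 22}
11 + H = {11, 23}

Cosets: 0+H={0,12}; 1+H={1,13}; 2+H={2,14}; 3+H={3,15}; 4+H={4,16}; 5+H={5,17}; 6+H={6,18}; 7+H={7,19}; 8+H={8,20}; 9+H={9,21}; 10+H={10,22}; 11+H={11,23}


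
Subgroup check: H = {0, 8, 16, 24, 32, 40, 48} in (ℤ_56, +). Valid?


Subgroup test for H = {0, 8, 16, 24, 32, 40, 48} in (ℤ_56, +):
(1) 0 ∈ H? Yes
(2) Closure: for all a,b ∈ H, (a+b) mod 56 ∈ H? Yes
(3) Inverses: for all a ∈ H, -a mod 56 ∈ H? Yes

Yes, H is a subgroup of ℤ_56


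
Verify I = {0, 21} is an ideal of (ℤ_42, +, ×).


Check ideal conditions for I = {0, 21} in ℤ_42:
(1) I is an additive subgroup? Yes
(2) For r ∈ ℤ_42 and a ∈ I: r·a ∈ I? Yes

Yes, I is an ideal of ℤ_42


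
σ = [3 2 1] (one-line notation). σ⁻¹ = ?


To find σ⁻¹, swap domain and range:
σ(1) = 3 → σ⁻¹(3) = 1
σ(2) = 2 → σ⁻¹(2) = 2
σ(3) = 1 → σ⁻¹(1) = 3

σ⁻¹ = [3 2 1]


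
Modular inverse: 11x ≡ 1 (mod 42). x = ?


Use the extended Euclidean algorithm to write 1 = 11·s + 42·t; then s mod 42 is the inverse.
Euclidean algorithm:
  11 = 0·42 + 11
  42 = 3·11 + 9
  11 = 1·9 + 2
  9 = 4·2 + 1
  2 = 2·1 + 0
gcd(11,42) = 1
Back-substitution gives: 11·(-19) + 42·(5) = 1
So 11⁻¹ ≡ -19 ≡ 23 (mod 42)
Check: 11 × 23 = 253 ≡ 1 (mod 42) ✓

11⁻¹ ≡ 23 (mod 42)


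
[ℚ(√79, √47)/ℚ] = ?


[ℚ(√79,√47):ℚ] = [ℚ(√79,√47):ℚ(√79)]·[ℚ(√79):ℚ] = 2·2 = 4

[ℚ(√79, √47)/ℚ] = 4


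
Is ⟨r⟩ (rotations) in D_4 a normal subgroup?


H = ⟨r⟩ (rotations) in D_4
The rotation subgroup ⟨r⟩ has index 2 in D_4, so it is normal

Yes, normal subgroup


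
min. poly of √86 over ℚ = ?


√86 satisfies x² - 86 = 0, irreducible over ℚ since 86 is squarefree

Minimal polynomial: x² - 86


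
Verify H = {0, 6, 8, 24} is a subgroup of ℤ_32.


Subgroup test for H = {0, 6, 8, 24} in (ℤ_32, +):
(1) 0 ∈ H? Yes
(2) Closure: for all a,b ∈ H, (a+b) mod 32 ∈ H? No  [counterexample: 6 + 6 = 12 ∉ H]
(3) Inverses: for all a ∈ H, -a mod 32 ∈ H? No

No, H is not a subgroup of ℤ_32


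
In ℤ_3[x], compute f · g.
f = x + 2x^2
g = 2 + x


Expand and collect like terms; reduce coefficients mod 3:
x^0: 0·2 = 0 ≡ 0 (mod 3)
x^1: 0·1 + 1·2 = 2 ≡ 2 (mod 3)
x^2: 1·1 + 2·2 = 5 ≡ 2 (mod 3)
x^3: 2·1 = 2 ≡ 2 (mod 3)
Result: 2x + 2x^2 + 2x^3

f · g = 2x + 2x^2 + 2x^3


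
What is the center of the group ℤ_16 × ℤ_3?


Z(G) = {g ∈ G | gx = xg for all x ∈ G}
Direct product of abelian groups is abelian, so Z(G) = G

Z(ℤ_16 × ℤ_3) = ℤ_16 × ℤ_3


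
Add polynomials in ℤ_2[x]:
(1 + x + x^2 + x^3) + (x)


Add coefficients mod 2:
x^0: 1 + 0 = 1 (mod 2)
x^1: 1 + 1 = 0 (mod 2)
x^2: 1 + 0 = 1 (mod 2)
x^3: 1 + 0 = 1 (mod 2)
Result: 1 + x^2 + x^3

f + g = 1 + x^2 + x^3


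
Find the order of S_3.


|S_n| = n! (number of permutations of n symbols)
|S_3| = 3! = 6

|S_3| = 6


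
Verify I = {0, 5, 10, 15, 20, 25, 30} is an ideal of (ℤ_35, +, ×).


Check ideal conditions for I = {0, 5, 10, 15, 20, 25, 30} in ℤ_35:
(1) I is an additive subgroup? Yes
(2) For r ∈ ℤ_35 and a ∈ I: r·a ∈ I? Yes

Yes, I is an ideal of ℤ_35


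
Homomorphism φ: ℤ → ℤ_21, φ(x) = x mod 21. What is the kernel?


Kernel = preimage of identity
ker(φ) = {x ∈ ℤ : x ≡ 0 (mod 21)} = 21ℤ = {0, ±21, ±42, ...}

ker(φ) = 21ℤ


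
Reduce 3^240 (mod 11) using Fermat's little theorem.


Fermat's little theorem: if p is prime and gcd(a,p)=1, then a^(p-1) ≡ 1 (mod p)
p = 11 is prime, gcd(3,11) = 1
Reduce exponent: 240 mod 10 = 0
So 3^240 ≡ 3^0 (mod 11)
3^0 = 1

3^240 ≡ 1 (mod 11)


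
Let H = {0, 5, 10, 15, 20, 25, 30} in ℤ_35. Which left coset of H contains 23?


23 + H = {23 + h (mod 35) : h ∈ H}
23+0=23, 23+5=28, 23+10=33, 23+15=3, 23+20=8, 23+25=13, 23+30=18
23 + H = {3, 8, 13, 18, 23, 28, 33} = 3 + H

23 + H = {3, 8, 13, 18, 23, 28, 33}


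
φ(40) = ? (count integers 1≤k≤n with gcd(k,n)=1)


Factor n: 40 = 2^3 × 5
φ(n) = n · ∏(1 - 1/p) over distinct primes p | n
φ(40) = 40 · (1 - 1/2) · (1 - 1/5) = 16

φ(40) = 16


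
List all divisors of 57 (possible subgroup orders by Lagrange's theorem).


Lagrange's theorem: |H| divides |G|
|G| = 57
Divisors of 57: 1, 3, 19, 57

Possible subgroup orders: {1, 3, 19, 57}


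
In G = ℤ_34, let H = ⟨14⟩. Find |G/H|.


|⟨14⟩| = n / gcd(14, 34) = 34 / 2 = 17
H is normal (ℤ_34 is abelian).
|G/H| = |G| / |H| = 34 / 17 = 2

|G/H| = 2


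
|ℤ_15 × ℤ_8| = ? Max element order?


|ℤ_15 × ℤ_8| = 15 × 8 = 120
Max element order = lcm(15,8) = 120
Cyclic? Yes (gcd=1)

|ℤ_15×ℤ_8| = 120, max element order = 120


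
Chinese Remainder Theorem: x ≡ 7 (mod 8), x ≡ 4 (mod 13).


m₁ = 8, m₂ = 13, gcd = 1, so CRT applies. M = m₁·m₂ = 104
Let M₁ = M/m₁ = 13, M₂ = M/m₂ = 8
Find y₁ ≡ M₁⁻¹ (mod m₁): 13⁻¹ ≡ 5 (mod 8)
Find y₂ ≡ M₂⁻¹ (mod m₂): 8⁻¹ ≡ 5 (mod 13)
x = a₁·M₁·y₁ + a₂·M₂·y₂ = 7·13·5 + 4·8·5 = 615
Reduce mod 104: x ≡ 95
Check: 95 mod 8 = 7 ✓, 95 mod 13 = 4 ✓

x ≡ 95 (mod 104)


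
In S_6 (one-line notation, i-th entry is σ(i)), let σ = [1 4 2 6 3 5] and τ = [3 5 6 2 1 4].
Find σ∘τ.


σ∘τ: apply τ first, then σ
1 →τ 3 →σ 2
2 →τ 5 →σ 3
3 →τ 6 →σ 5
4 →τ 2 →σ 4
5 →τ 1 →σ 1
6 →τ 4 →σ 6

σ∘τ = [2 3 5 4 1 6]


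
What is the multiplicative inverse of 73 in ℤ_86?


Use the extended Euclidean algorithm to write 1 = 73·s + 86·t; then s mod 86 is the inverse.
Euclidean algorithm:
  73 = 0·86 + 73
  86 = 1·73 + 13
  73 = 5·13 + 8
  13 = 1·8 + 5
  8 = 1·5 + 3
  5 = 1·3 + 2
  3 = 1·2 + 1
  2 = 2·1 + 0
gcd(73,86) = 1
Back-substitution gives: 73·(33) + 86·(-28) = 1
So 73⁻¹ ≡ 33 ≡ 33 (mod 86)
Check: 73 × 33 = 2409 ≡ 1 (mod 86) ✓

73⁻¹ ≡ 33 (mod 86)


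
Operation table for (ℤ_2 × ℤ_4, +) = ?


Elements: {(0,0), (0,1), (0,2), (0,3), (1,0), (1,1), (1,2), (1,3)}
Operation: componentwise addition mod (2, 4)
Entry (a, b) = ((a₁+b₁) mod 2, (a₂+b₂) mod 4)

Cayley table:
      | (0,0) | (0,1) | (0,2) | (0,3) | (1,0) | (1,1) | (1,2) | (1,3)
(0,0) | (0,0) | (0,1) | (0,2) | (0,3) | (1,0) | (1,1) | (1,2) | (1,3)
(0,1) | (0,1) | (0,2) | (0,3) | (0,0) | (1,1) | (1,2) | (1,3) | (1,0)
(0,2) | (0,2) | (0,3) | (0,0) | (0,1) | (1,2) | (1,3) | (1,0) | (1,1)
(0,3) | (0,3) | (0,0) | (0,1) | (0,2) | (1,3) | (1,0) | (1,1) | (1,2)
(1,0) | (1,0) | (1,1) | (1,2) | (1,3) | (0,0) | (0,1) | (0,2) | (0,3)
(1,1) | (1,1) | (1,2) | (1,3) | (1,0) | (0,1) | (0,2) | (0,3) | (0,0)
(1,2) | (1,2) | (1,3) | (1,0) | (1,1) | (0,2) | (0,3) | (0,0) | (0,1)
(1,3) | (1,3) | (1,0) | (1,1) | (1,2) | (0,3) | (0,0) | (0,1) | (0,2)


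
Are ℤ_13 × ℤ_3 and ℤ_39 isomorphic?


Comparing ℤ_13 × ℤ_3 and ℤ_39:
gcd(13,3) = 1, so ℤ_13 × ℤ_3 ≅ ℤ_39 (CRT)

Yes, ℤ_13 × ℤ_3 ≅ ℤ_39


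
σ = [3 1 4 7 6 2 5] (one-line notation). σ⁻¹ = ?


To find σ⁻¹, swap domain and range:
σ(1) = 3 → σ⁻¹(3) = 1
σ(2) = 1 → σ⁻¹(1) = 2
σ(3) = 4 → σ⁻¹(4) = 3
σ(4) = 7 → σ⁻¹(7) = 4
σ(5) = 6 → σ⁻¹(6) = 5
σ(6) = 2 → σ⁻¹(2) = 6
σ(7) = 5 → σ⁻¹(5) = 7

σ⁻¹ = [2 6 1 3 7 5 4]


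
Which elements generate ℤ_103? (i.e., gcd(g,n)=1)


g generates ℤ_n iff gcd(g,n) = 1
Prime factors of 103: 103
Generators are g ∈ {1,...,102} not divisible by any of these primes.
Generators: {1, 2, 3, 4, 5, 6, 7, 8, 9, 10, 11, 12, 13, 14, 15, 16, 17, 18, 19, 20, 21, 22, 23, 24, 25, 26, 27, 28, 29, 30, 31, 32, 33, 34, 35, 36, 37, 38, 39, 40, 41, 42, 43, 44, 45, 46, 47, 48, 49, 50, 51, 52, 53, 54, 55, 56, 57, 58, 59, 60, 61, 62, 63, 64, 65, 66, 67, 68, 69, 70, 71, 72, 73, 74, 75, 76, 77, 78, 79, 80, 81, 82, 83, 84, 85, 86, 87, 88, 89, 90, 91, 92, 93, 94, 95, 96, 97, 98, 99, 100, 101, 102}
Number of generators = φ(103) = 102

Generators of ℤ_103 = {1, 2, 3, 4, 5, 6, 7, 8, 9, 10, 11, 12, 13, 14, 15, 16, 17, 18, 19, 20, 21, 22, 23, 24, 25, 26, 27, 28, 29, 30, 31, 32, 33, 34, 35, 36, 37, 38, 39, 40, 41, 42, 43, 44, 45, 46, 47, 48, 49, 50, 51, 52, 53, 54, 55, 56, 57, 58, 59, 60, 61, 62, 63, 64, 65, 66, 67, 68, 69, 70, 71, 72, 73, 74, 75, 76, 77, 78, 79, 80, 81, 82, 83, 84, 85, 86, 87, 88, 89, 90, 91, 92, 93, 94, 95, 96, 97, 98, 99, 100, 101, 102}


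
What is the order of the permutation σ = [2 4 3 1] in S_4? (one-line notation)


Cycle decomposition: (1 2 4)
Cycle lengths: 3
Order = lcm(3) = 3

ord(σ) = 3


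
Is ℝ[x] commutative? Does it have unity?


Polynomial ring over ℝ (an integral domain) is a commutative integral domain with unity 1
Commutative: Yes
Integral domain: Yes
Has unity: Yes

ℝ[x]: Commutative=Yes, Unity=Yes


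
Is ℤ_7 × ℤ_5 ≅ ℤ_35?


Comparing ℤ_7 × ℤ_5 and ℤ_35:
gcd(7,5) = 1, so ℤ_7 × ℤ_5 ≅ ℤ_35 (CRT)

Yes, ℤ_7 × ℤ_5 ≅ ℤ_35


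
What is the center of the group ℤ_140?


Z(G) = {g ∈ G | gx = xg for all x ∈ G}
ℤ_140 is abelian, so Z(G) = G

Z(ℤ_140) = ℤ_140


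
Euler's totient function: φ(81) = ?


Factor n: 81 = 3^4
φ(n) = n · ∏(1 - 1/p) over distinct primes p | n
φ(81) = 81 · (1 - 1/3) = 54

φ(81) = 54


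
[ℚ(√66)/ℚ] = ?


√66 has minimal polynomial x² - 66 (irreducible over ℚ since 66 is squarefree)

[ℚ(√66)/ℚ] = 2


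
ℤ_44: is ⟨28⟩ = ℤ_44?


g generates ℤ_n iff gcd(g, n) = 1
gcd(28, 44) = 4
Since gcd = 4 ≠ 1, ⟨28⟩ has order 11 < 44, so 28 is not a generator.

No, 28 does not generate ℤ_44


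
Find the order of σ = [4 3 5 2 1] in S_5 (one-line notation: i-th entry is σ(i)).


Cycle decomposition: (1 4 2 3 5)
Cycle lengths: 5
Order = lcm(5) = 5

ord(σ) = 5


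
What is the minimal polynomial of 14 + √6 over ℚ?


Let α = 14 + √6. Then α - 14 = √6, so (α - 14)² = 6, giving α² - 28α + 190 = 0. Degree 2 and α ∉ ℚ, so this is the minimal polynomial.

Minimal polynomial: x² - 28x + 190


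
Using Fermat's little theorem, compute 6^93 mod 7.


Fermat's little theorem: if p is prime and gcd(a,p)=1, then a^(p-1) ≡ 1 (mod p)
p = 7 is prime, gcd(6,7) = 1
Reduce exponent: 93 mod 6 = 3
So 6^93 ≡ 6^3 (mod 7)
6^3 mod 7 = 6

6^93 ≡ 6 (mod 7)


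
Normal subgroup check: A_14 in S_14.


H = A_14 in S_14
A_14 has index 2 in S_14, and every subgroup of index 2 is normal

Yes, normal subgroup


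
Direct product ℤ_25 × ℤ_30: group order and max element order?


|ℤ_25 × ℤ_30| = 25 × 30 = 750
Max element order = lcm(25,30) = 150
Cyclic? No (gcd=5)

|ℤ_25×ℤ_30| = 750, max element order = 150


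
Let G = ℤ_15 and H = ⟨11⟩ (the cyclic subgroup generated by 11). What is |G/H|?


|⟨11⟩| = n / gcd(11, 15) = 15 / 1 = 15
H is normal (ℤ_15 is abelian).
|G/H| = |G| / |H| = 15 / 15 = 1

|G/H| = 1


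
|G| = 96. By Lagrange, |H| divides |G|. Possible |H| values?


Lagrange's theorem: |H| divides |G|
|G| = 96
Divisors of 96: 1, 2, 3, 4, 6, 8, 12, 16, 24, 32, 48, 96

Possible subgroup orders: {1, 2, 3, 4, 6, 8, 12, 16, 24, 32, 48, 96}


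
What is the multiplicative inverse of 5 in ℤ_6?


Use the extended Euclidean algorithm to write 1 = 5·s + 6·t; then s mod 6 is the inverse.
Euclidean algorithm:
  5 = 0·6 + 5
  6 = 1·5 + 1
  5 = 5·1 + 0
gcd(5,6) = 1
Back-substitution gives: 5·(-1) + 6·(1) = 1
So 5⁻¹ ≡ -1 ≡ 5 (mod 6)
Check: 5 × 5 = 25 ≡ 1 (mod 6) ✓

5⁻¹ ≡ 5 (mod 6)


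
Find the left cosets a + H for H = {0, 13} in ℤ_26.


H = {0, 13}, |H| = 2
Number of cosets = |G|/|H| = 26/2 = 13
0 + H = {0, 13}
1 + H = {1, 14}
2 + H = {2, 15}
3 + H = {3, 16}
4 + H = {4, 17}
5 + H = {5, 18}
6 + H = {6, 19}
7 + H = {7, 20}
8 + H = {8, 21}
9 + H = {9, 22}
10 + H = {10, 23}
11 + H = {11, 24}
12 + H = {12, 25}

Cosets: 0+H={0,13}; 1+H={1,14}; 2+H={2,15}; 3+H={3,16}; 4+H={4,17}; 5+H={5,18}; 6+H={6,19}; 7+H={7,20}; 8+H={8,21}; 9+H={9,22}; 10+H={10,23}; 11+H={11,24}; 12+H={12,25}


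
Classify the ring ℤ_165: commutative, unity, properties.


ℤ_165 is a commutative ring with unity 1; 165 = 3×55 is composite, so 3·55 ≡ 0 gives zero divisors (not an integral domain)
Commutative: Yes
Integral domain: No
Has unity: Yes

ℤ_165: Commutative=Yes, Unity=Yes


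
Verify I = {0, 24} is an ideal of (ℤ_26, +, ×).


Check ideal conditions for I = {0, 24} in ℤ_26:
(1) I is an additive subgroup? No
(2) For r ∈ ℤ_26 and a ∈ I: r·a ∈ I? No  [counterexample: r=2, a=24, r·a mod 26 = 22 ∉ I]

No, I is not an ideal of ℤ_26


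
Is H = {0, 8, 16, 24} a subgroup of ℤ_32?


Subgroup test for H = {0, 8, 16, 24} in (ℤ_32, +):
(1) 0 ∈ H? Yes
(2) Closure: for all a,b ∈ H, (a+b) mod 32 ∈ H? Yes
(3) Inverses: for all a ∈ H, -a mod 32 ∈ H? Yes

Yes, H is a subgroup of ℤ_32


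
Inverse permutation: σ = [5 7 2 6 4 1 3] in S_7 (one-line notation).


To find σ⁻¹, swap domain and range:
σ(1) = 5 → σ⁻¹(5) = 1
σ(2) = 7 → σ⁻¹(7) = 2
σ(3) = 2 → σ⁻¹(2) = 3
σ(4) = 6 → σ⁻¹(6) = 4
σ(5) = 4 → σ⁻¹(4) = 5
σ(6) = 1 → σ⁻¹(1) = 6
σ(7) = 3 → σ⁻¹(3) = 7

σ⁻¹ = [6 3 7 5 1 4 2]


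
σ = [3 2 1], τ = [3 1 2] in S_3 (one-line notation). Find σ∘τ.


σ∘τ: apply τ first, then σ
1 →τ 3 →σ 1
2 →τ 1 →σ 3
3 →τ 2 →σ 2

σ∘τ = [1 3 2]


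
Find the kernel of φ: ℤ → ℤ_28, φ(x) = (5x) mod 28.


Kernel = preimage of identity
ker(φ) = {x ∈ ℤ : 5x ≡ 0 (mod 28)}. gcd(5,28) = 1, so 5x ≡ 0 (mod 28) ⟺ x ≡ 0 (mod 28/1 = 28). Hence ker(φ) = 28ℤ

ker(φ) = 28ℤ


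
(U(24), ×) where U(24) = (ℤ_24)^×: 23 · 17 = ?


Operation: multiplication mod 24
23 · 17 = (a × b) mod 24 with a = 23, b = 17

23 · 17 = 7


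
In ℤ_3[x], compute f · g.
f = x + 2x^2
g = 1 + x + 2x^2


Expand and collect like terms; reduce coefficients mod 3:
x^0: 0·1 = 0 ≡ 0 (mod 3)
x^1: 0·1 + 1·1 = 1 ≡ 1 (mod 3)
x^2: 0·2 + 1·1 + 2·1 = 3 ≡ 0 (mod 3)
x^3: 1·2 + 2·1 = 4 ≡ 1 (mod 3)
x^4: 2·2 = 4 ≡ 1 (mod 3)
Result: x + x^3 + x^4

f · g = x + x^3 + x^4


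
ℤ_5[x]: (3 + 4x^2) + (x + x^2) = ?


Add coefficients mod 5:
x^0: 3 + 0 = 3 (mod 5)
x^1: 0 + 1 = 1 (mod 5)
x^2: 4 + 1 = 0 (mod 5)
Result: 3 + x

f + g = 3 + x


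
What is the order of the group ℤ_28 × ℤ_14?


|A × B| = |A| · |B|
|ℤ_28 × ℤ_14| = 28 × 14 = 392

|ℤ_28 × ℤ_14| = 392


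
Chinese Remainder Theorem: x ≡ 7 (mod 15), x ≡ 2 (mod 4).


m₁ = 15, m₂ = 4, gcd = 1, so CRT applies. M = m₁·m₂ = 60
Let M₁ = M/m₁ = 4, M₂ = M/m₂ = 15
Find y₁ ≡ M₁⁻¹ (mod m₁): 4⁻¹ ≡ 4 (mod 15)
Find y₂ ≡ M₂⁻¹ (mod m₂): 15⁻¹ ≡ 3 (mod 4)
x = a₁·M₁·y₁ + a₂·M₂·y₂ = 7·4·4 + 2·15·3 = 202
Reduce mod 60: x ≡ 22
Check: 22 mod 15 = 7 ✓, 22 mod 4 = 2 ✓

x ≡ 22 (mod 60)


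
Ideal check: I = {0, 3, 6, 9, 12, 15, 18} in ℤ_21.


Check ideal conditions for I = {0, 3, 6, 9, 12, 15, 18} in ℤ_21:
(1) I is an additive subgroup? Yes
(2) For r ∈ ℤ_21 and a ∈ I: r·a ∈ I? Yes

Yes, I is an ideal of ℤ_21


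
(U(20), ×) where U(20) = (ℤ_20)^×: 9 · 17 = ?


Operation: multiplication mod 20
9 · 17 = (a × b) mod 20 with a = 9, b = 17

9 · 17 = 13


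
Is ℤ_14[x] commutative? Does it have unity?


ℤ_14 has zero divisors (2·7 ≡ 0), and these lift to constant zero divisors in ℤ_14[x]; so not an integral domain
Commutative: Yes
Integral domain: No
Has unity: Yes

ℤ_14[x]: Commutative=Yes, Unity=Yes


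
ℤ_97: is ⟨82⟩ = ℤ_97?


g generates ℤ_n iff gcd(g, n) = 1
gcd(82, 97) = 1
Since gcd = 1, 82 is a generator.

Yes, 82 generates ℤ_97


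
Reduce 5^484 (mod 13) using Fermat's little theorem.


Fermat's little theorem: if p is prime and gcd(a,p)=1, then a^(p-1) ≡ 1 (mod p)
p = 13 is prime, gcd(5,13) = 1
Reduce exponent: 484 mod 12 = 4
So 5^484 ≡ 5^4 (mod 13)
5^4 mod 13 = 1

5^484 ≡ 1 (mod 13)


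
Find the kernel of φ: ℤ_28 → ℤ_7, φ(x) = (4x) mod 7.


Kernel = preimage of identity
ker(φ) = {x ∈ ℤ_28 : 4x ≡ 0 (mod 7)}. Since 7 | 28, φ is well-defined. The kernel is the cyclic subgroup ⟨7⟩ of ℤ_28 (order 4), i.e. {0, 7, 14, 21}

ker(φ) = {0, 7, 14, 21}


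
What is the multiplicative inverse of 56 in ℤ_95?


Use the extended Euclidean algorithm to write 1 = 56·s + 95·t; then s mod 95 is the inverse.
Euclidean algorithm:
  56 = 0·95 + 56
  95 = 1·56 + 39
  56 = 1·39 + 17
  39 = 2·17 + 5
  17 = 3·5 + 2
  5 = 2·2 + 1
  2 = 2·1 + 0
gcd(56,95) = 1
Back-substitution gives: 56·(-39) + 95·(23) = 1
So 56⁻¹ ≡ -39 ≡ 56 (mod 95)
Check: 56 × 56 = 3136 ≡ 1 (mod 95) ✓

56⁻¹ ≡ 56 (mod 95)


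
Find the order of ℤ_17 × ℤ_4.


|A × B| = |A| · |B|
|ℤ_17 × ℤ_4| = 17 × 4 = 68

|ℤ_17 × ℤ_4| = 68


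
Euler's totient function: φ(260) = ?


Factor n: 260 = 2^2 × 5 × 13
φ(n) = n · ∏(1 - 1/p) over distinct primes p | n
φ(260) = 260 · (1 - 1/2) · (1 - 1/5) · (1 - 1/13) = 96

φ(260) = 96


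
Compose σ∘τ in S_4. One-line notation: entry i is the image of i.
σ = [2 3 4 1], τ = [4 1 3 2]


σ∘τ: apply τ first, then σ
1 →τ 4 →σ 1
2 →τ 1 →σ 2
3 →τ 3 →σ 4
4 →τ 2 →σ 3

σ∘τ = [1 2 4 3]


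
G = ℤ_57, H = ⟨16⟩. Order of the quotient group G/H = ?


|⟨16⟩| = n / gcd(16, 57) = 57 / 1 = 57
H is normal (ℤ_57 is abelian).
|G/H| = |G| / |H| = 57 / 57 = 1

|G/H| = 1


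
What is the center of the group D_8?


Z(G) = {g ∈ G | gx = xg for all x ∈ G}
For even n, Z(D_n) = {e, r^(n/2)}: the 180° rotation r^4 commutes with every reflection and rotation

Z(D_8) = {e, r^4}


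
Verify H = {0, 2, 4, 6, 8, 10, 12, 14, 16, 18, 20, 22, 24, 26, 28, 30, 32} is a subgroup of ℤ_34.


Subgroup test for H = {0, 2, 4, 6, 8, 10, 12, 14, 16, 18, 20, 22, 24, 26, 28, 30, 32} in (ℤ_34, +):
(1) 0 ∈ H? Yes
(2) Closure: for all a,b ∈ H, (a+b) mod 34 ∈ H? Yes
(3) Inverses: for all a ∈ H, -a mod 34 ∈ H? Yes

Yes, H is a subgroup of ℤ_34


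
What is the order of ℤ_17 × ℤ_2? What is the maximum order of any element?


|ℤ_17 × ℤ_2| = 17 × 2 = 34
Max element order = lcm(17,2) = 34
Cyclic? Yes (gcd=1)

|ℤ_17×ℤ_2| = 34, max element order = 34


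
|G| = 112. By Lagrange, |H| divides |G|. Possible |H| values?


Lagrange's theorem: |H| divides |G|
|G| = 112
Divisors of 112: 1, 2, 4, 7, 8, 14, 16, 28, 56, 112

Possible subgroup orders: {1, 2, 4, 7, 8, 14, 16, 28, 56, 112}


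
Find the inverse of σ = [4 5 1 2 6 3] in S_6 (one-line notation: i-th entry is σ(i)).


To find σ⁻¹, swap domain and range:
σ(1) = 4 → σ⁻¹(4) = 1
σ(2) = 5 → σ⁻¹(5) = 2
σ(3) = 1 → σ⁻¹(1) = 3
σ(4) = 2 → σ⁻¹(2) = 4
σ(5) = 6 → σ⁻¹(6) = 5
σ(6) = 3 → σ⁻¹(3) = 6

σ⁻¹ = [3 4 6 1 2 5]


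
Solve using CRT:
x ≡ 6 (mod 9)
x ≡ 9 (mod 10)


m₁ = 9, m₂ = 10, gcd = 1, so CRT applies. M = m₁·m₂ = 90
Let M₁ = M/m₁ = 10, M₂ = M/m₂ = 9
Find y₁ ≡ M₁⁻¹ (mod m₁): 10⁻¹ ≡ 1 (mod 9)
Find y₂ ≡ M₂⁻¹ (mod m₂): 9⁻¹ ≡ 9 (mod 10)
x = a₁·M₁·y₁ + a₂·M₂·y₂ = 6·10·1 + 9·9·9 = 789
Reduce mod 90: x ≡ 69
Check: 69 mod 9 = 6 ✓, 69 mod 10 = 9 ✓

x ≡ 69 (mod 90)


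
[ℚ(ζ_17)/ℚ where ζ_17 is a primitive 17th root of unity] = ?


[ℚ(ζ_n):ℚ] = deg Φ_n(x) = φ(n). Here φ(17) = 16

[ℚ(ζ_17)/ℚ where ζ_17 is a primitive 17th root of unity] = 16


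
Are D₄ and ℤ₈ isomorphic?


Comparing D₄ and ℤ₈:
D₄ is non-abelian, ℤ₈ is abelian

No, D₄ ≇ ℤ₈


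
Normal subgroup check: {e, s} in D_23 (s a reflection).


H = {e, s} in D_23 (s a reflection)
r·s·r⁻¹ = sr⁻² ≠ s for n ≥ 3, so {e, s} is not closed under conjugation

No, not a normal subgroup


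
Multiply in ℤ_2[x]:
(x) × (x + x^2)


Expand and collect like terms; reduce coefficients mod 2:
x^0: 0·0 = 0 ≡ 0 (mod 2)
x^1: 0·1 + 1·0 = 0 ≡ 0 (mod 2)
x^2: 0·1 + 1·1 = 1 ≡ 1 (mod 2)
x^3: 1·1 = 1 ≡ 1 (mod 2)
Result: x^2 + x^3

f · g = x^2 + x^3


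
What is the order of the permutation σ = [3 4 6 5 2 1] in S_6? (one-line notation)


Cycle decomposition: (1 3 6) (2 4 5)
Cycle lengths: 3, 3
Order = lcm(3, 3) = 3

ord(σ) = 3


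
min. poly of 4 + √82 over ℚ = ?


Let α = 4 + √82. Then α - 4 = √82, so (α - 4)² = 82, giving α² - 8α - 66 = 0. Degree 2 and α ∉ ℚ, so this is the minimal polynomial.

Minimal polynomial: x² - 8x - 66


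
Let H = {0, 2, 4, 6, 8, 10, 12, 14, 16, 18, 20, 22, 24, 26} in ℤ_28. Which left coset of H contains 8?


8 + H = {8 + h (mod 28) : h ∈ H}
8+0=8, 8+2=10, 8+4=12, 8+6=14, 8+8=16, 8+10=18, 8+12=20, 8+14=22, 8+16=24, 8+18=26, 8+20=0, 8+22=2, 8+24=4, 8+26=6
8 + H = {0, 2, 4, 6, 8, 10, 12, 14, 16, 18, 20, 22, 24, 26} = 0 + H

8 + H = {0, 2, 4, 6, 8, 10, 12, 14, 16, 18, 20, 22, 24, 26}


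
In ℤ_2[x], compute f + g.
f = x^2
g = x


Add coefficients mod 2:
x^0: 0 + 0 = 0 (mod 2)
x^1: 0 + 1 = 1 (mod 2)
x^2: 1 + 0 = 1 (mod 2)
Result: x + x^2

f + g = x + x^2


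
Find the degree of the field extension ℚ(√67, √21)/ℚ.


[ℚ(√67,√21):ℚ] = [ℚ(√67,√21):ℚ(√67)]·[ℚ(√67):ℚ] = 2·2 = 4

[ℚ(√67, √21)/ℚ] = 4


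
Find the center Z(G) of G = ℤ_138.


Z(G) = {g ∈ G | gx = xg for all x ∈ G}
ℤ_138 is abelian, so Z(G) = G

Z(ℤ_138) = ℤ_138


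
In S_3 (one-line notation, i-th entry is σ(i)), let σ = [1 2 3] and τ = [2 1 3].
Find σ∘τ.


σ∘τ: apply τ first, then σ
1 →τ 2 →σ 2
2 →τ 1 →σ 1
3 →τ 3 →σ 3

σ∘τ = [2 1 3]


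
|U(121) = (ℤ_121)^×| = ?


U(n) is the group of units mod n; |U(n)| = φ(n)
|U(121)| = φ(121) = 110

|U(121) = (ℤ_121)^×| = 110


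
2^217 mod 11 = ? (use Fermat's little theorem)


Fermat's little theorem: if p is prime and gcd(a,p)=1, then a^(p-1) ≡ 1 (mod p)
p = 11 is prime, gcd(2,11) = 1
Reduce exponent: 217 mod 10 = 7
So 2^217 ≡ 2^7 (mod 11)
2^7 mod 11 = 7

2^217 ≡ 7 (mod 11)


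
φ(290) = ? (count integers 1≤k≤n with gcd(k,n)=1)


Factor n: 290 = 2 × 5 × 29
φ(n) = n · ∏(1 - 1/p) over distinct primes p | n
φ(290) = 290 · (1 - 1/2) · (1 - 1/5) · (1 - 1/29) = 112

φ(290) = 112


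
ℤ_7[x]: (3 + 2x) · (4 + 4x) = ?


Expand and collect like terms; reduce coefficients mod 7:
x^0: 3·4 = 12 ≡ 5 (mod 7)
x^1: 3·4 + 2·4 = 20 ≡ 6 (mod 7)
x^2: 2·4 = 8 ≡ 1 (mod 7)
Result: 5 + 6x + x^2

f · g = 5 + 6x + x^2


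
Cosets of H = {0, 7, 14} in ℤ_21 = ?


H = {0, 7, 14}, |H| = 3
Number of cosets = |G|/|H| = 21/3 = 7
0 + H = {0, 7, 14}
1 + H = {1, 8, 15}
2 + H = {2, 9, 16}
3 + H = {3, 10, 17}
4 + H = {4, 11, 18}
5 + H = {5, 12, 19}
6 + H = {6, 13, 20}

Cosets: 0+H={0,7,14}; 1+H={1,8,15}; 2+H={2,9,16}; 3+H={3,10,17}; 4+H={4,11,18}; 5+H={5,12,19}; 6+H={6,13,20}


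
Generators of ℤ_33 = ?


g generates ℤ_n iff gcd(g,n) = 1
Prime factors of 33: 3, 11
Generators are g ∈ {1,...,32} not divisible by any of these primes.
Generators: {1, 2, 4, 5, 7, 8, 10, 13, 14, 16, 17, 19, 20, 23, 25, 26, 28, 29, 31, 32}
Number of generators = φ(33) = 20

Generators of ℤ_33 = {1, 2, 4, 5, 7, 8, 10, 13, 14, 16, 17, 19, 20, 23, 25, 26, 28, 29, 31, 32}


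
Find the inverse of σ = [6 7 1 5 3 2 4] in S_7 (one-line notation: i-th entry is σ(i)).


To find σ⁻¹, swap domain and range:
σ(1) = 6 → σ⁻¹(6) = 1
σ(2) = 7 → σ⁻¹(7) = 2
σ(3) = 1 → σ⁻¹(1) = 3
σ(4) = 5 → σ⁻¹(5) = 4
σ(5) = 3 → σ⁻¹(3) = 5
σ(6) = 2 → σ⁻¹(2) = 6
σ(7) = 4 → σ⁻¹(4) = 7

σ⁻¹ = [3 6 5 7 4 1 2]


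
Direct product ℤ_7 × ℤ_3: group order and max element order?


|ℤ_7 × ℤ_3| = 7 × 3 = 21
Max element order = lcm(7,3) = 21
Cyclic? Yes (gcd=1)

|ℤ_7×ℤ_3| = 21, max element order = 21


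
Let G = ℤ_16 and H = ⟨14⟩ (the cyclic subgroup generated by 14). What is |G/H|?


|⟨14⟩| = n / gcd(14, 16) = 16 / 2 = 8
H is normal (ℤ_16 is abelian).
|G/H| = |G| / |H| = 16 / 8 = 2

|G/H| = 2


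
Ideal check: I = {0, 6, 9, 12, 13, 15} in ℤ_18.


Check ideal conditions for I = {0, 6, 9, 12, 13, 15} in ℤ_18:
(1) I is an additive subgroup? No
(2) For r ∈ ℤ_18 and a ∈ I: r·a ∈ I? No  [counterexample: r=2, a=13, r·a mod 18 = 8 ∉ I]

No, I is not an ideal of ℤ_18


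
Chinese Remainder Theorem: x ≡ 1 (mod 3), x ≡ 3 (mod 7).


m₁ = 3, m₂ = 7, gcd = 1, so CRT applies. M = m₁·m₂ = 21
Let M₁ = M/m₁ = 7, M₂ = M/m₂ = 3
Find y₁ ≡ M₁⁻¹ (mod m₁): 7⁻¹ ≡ 1 (mod 3)
Find y₂ ≡ M₂⁻¹ (mod m₂): 3⁻¹ ≡ 5 (mod 7)
x = a₁·M₁·y₁ + a₂·M₂·y₂ = 1·7·1 + 3·3·5 = 52
Reduce mod 21: x ≡ 10
Check: 10 mod 3 = 1 ✓, 10 mod 7 = 3 ✓

x ≡ 10 (mod 21)


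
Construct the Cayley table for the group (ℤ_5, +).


Elements: {0, 1, 2, 3, 4}
Operation: addition mod 5
Entry (a, b) = (a + b) mod 5

Cayley table:
  | 0 | 1 | 2 | 3 | 4
0 | 0 | 1 | 2 | 3 | 4
1 | 1 | 2 | 3 | 4 | 0
2 | 2 | 3 | 4 | 0 | 1
3 | 3 | 4 | 0 | 1 | 2
4 | 4 | 0 | 1 | 2 | 3


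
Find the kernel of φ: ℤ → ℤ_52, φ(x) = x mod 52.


Kernel = preimage of identity
ker(φ) = {x ∈ ℤ : x ≡ 0 (mod 52)} = 52ℤ = {0, ±52, ±104, ...}

ker(φ) = 52ℤ


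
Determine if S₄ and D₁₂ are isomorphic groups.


Comparing S₄ and D₁₂:
S₄ has trivial center; D₁₂ has center {e, r⁶}

No, S₄ ≇ D₁₂


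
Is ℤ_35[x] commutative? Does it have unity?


ℤ_35 has zero divisors (5·7 ≡ 0), and these lift to constant zero divisors in ℤ_35[x]; so not an integral domain
Commutative: Yes
Integral domain: No
Has unity: Yes

ℤ_35[x]: Commutative=Yes, Unity=Yes


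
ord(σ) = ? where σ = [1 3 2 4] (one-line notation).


Cycle decomposition: (2 3)
Cycle lengths: 2
Order = lcm(2) = 2

ord(σ) = 2


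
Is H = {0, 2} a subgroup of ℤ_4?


Subgroup test for H = {0, 2} in (ℤ_4, +):
(1) 0 ∈ H? Yes
(2) Closure: for all a,b ∈ H, (a+b) mod 4 ∈ H? Yes
(3) Inverses: for all a ∈ H, -a mod 4 ∈ H? Yes

Yes, H is a subgroup of ℤ_4


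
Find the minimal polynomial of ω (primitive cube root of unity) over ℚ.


ω satisfies x² + x + 1 = 0 (the cyclotomic polynomial Φ₃)

Minimal polynomial: x² + x + 1


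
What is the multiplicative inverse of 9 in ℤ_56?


Use the extended Euclidean algorithm to write 1 = 9·s + 56·t; then s mod 56 is the inverse.
Euclidean algorithm:
  9 = 0·56 + 9
  56 = 6·9 + 2
  9 = 4·2 + 1
  2 = 2·1 + 0
gcd(9,56) = 1
Back-substitution gives: 9·(25) + 56·(-4) = 1
So 9⁻¹ ≡ 25 ≡ 25 (mod 56)
Check: 9 × 25 = 225 ≡ 1 (mod 56) ✓

9⁻¹ ≡ 25 (mod 56)


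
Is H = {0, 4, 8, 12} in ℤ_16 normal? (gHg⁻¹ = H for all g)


H = {0, 4, 8, 12} in ℤ_16
ℤ_16 is abelian; every subgroup of an abelian group is normal

Yes, normal subgroup


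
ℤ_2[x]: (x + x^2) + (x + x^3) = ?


Add coefficients mod 2:
x^0: 0 + 0 = 0 (mod 2)
x^1: 1 + 1 = 0 (mod 2)
x^2: 1 + 0 = 1 (mod 2)
x^3: 0 + 1 = 1 (mod 2)
Result: x^2 + x^3

f + g = x^2 + x^3


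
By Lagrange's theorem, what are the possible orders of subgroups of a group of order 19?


Lagrange's theorem: |H| divides |G|
|G| = 19
Divisors of 19: 1, 19

Possible subgroup orders: {1, 19}


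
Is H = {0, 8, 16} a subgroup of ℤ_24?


Subgroup test for H = {0, 8, 16} in (ℤ_24, +):
(1) 0 ∈ H? Yes
(2) Closure: for all a,b ∈ H, (a+b) mod 24 ∈ H? Yes
(3) Inverses: for all a ∈ H, -a mod 24 ∈ H? Yes

Yes, H is a subgroup of ℤ_24


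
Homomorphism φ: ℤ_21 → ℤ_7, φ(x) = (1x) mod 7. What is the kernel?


Kernel = preimage of identity
ker(φ) = {x ∈ ℤ_21 : 1x ≡ 0 (mod 7)}. Since 7 | 21, φ is well-defined. The kernel is the cyclic subgroup ⟨7⟩ of ℤ_21 (order 3), i.e. {0, 7, 14}

ker(φ) = {0, 7, 14}


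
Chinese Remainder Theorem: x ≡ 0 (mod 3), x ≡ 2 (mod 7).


m₁ = 3, m₂ = 7, gcd = 1, so CRT applies. M = m₁·m₂ = 21
Let M₁ = M/m₁ = 7, M₂ = M/m₂ = 3
Find y₁ ≡ M₁⁻¹ (mod m₁): 7⁻¹ ≡ 1 (mod 3)
Find y₂ ≡ M₂⁻¹ (mod m₂): 3⁻¹ ≡ 5 (mod 7)
x = a₁·M₁·y₁ + a₂·M₂·y₂ = 0·7·1 + 2·3·5 = 30
Reduce mod 21: x ≡ 9
Check: 9 mod 3 = 0 ✓, 9 mod 7 = 2 ✓

x ≡ 9 (mod 21)


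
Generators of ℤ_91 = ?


g generates ℤ_n iff gcd(g,n) = 1
Prime factors of 91: 7, 13
Generators are g ∈ {1,...,90} not divisible by any of these primes.
Generators: {1, 2, 3, 4, 5, 6, 8, 9, 10, 11, 12, 15, 16, 17, 18, 19, 20, 22, 23, 24, 25, 27, 29, 30, 31, 32, 33, 34, 36, 37, 38, 40, 41, 43, 44, 45, 46, 47, 48, 50, 51, 53, 54, 55, 57, 58, 59, 60, 61, 62, 64, 66, 67, 68, 69, 71, 72, 73, 74, 75, 76, 79, 80, 81, 82, 83, 85, 86, 87, 88, 89, 90}
Number of generators = φ(91) = 72

Generators of ℤ_91 = {1, 2, 3, 4, 5, 6, 8, 9, 10, 11, 12, 15, 16, 17, 18, 19, 20, 22, 23, 24, 25, 27, 29, 30, 31, 32, 33, 34, 36, 37, 38, 40, 41, 43, 44, 45, 46, 47, 48, 50, 51, 53, 54, 55, 57, 58, 59, 60, 61, 62, 64, 66, 67, 68, 69, 71, 72, 73, 74, 75, 76, 79, 80, 81, 82, 83, 85, 86, 87, 88, 89, 90}


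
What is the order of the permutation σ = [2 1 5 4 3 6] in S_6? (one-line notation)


Cycle decomposition: (1 2) (3 5)
Cycle lengths: 2, 2
Order = lcm(2, 2) = 2

ord(σ) = 2


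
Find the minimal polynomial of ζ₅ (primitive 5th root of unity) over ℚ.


ζ₅ is a root of Φ₅(x) = x⁴ + x³ + x² + x + 1, irreducible over ℚ

Minimal polynomial: x⁴ + x³ + x² + x + 1


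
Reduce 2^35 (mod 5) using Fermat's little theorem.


Fermat's little theorem: if p is prime and gcd(a,p)=1, then a^(p-1) ≡ 1 (mod p)
p = 5 is prime, gcd(2,5) = 1
Reduce exponent: 35 mod 4 = 3
So 2^35 ≡ 2^3 (mod 5)
2^3 mod 5 = 3

2^35 ≡ 3 (mod 5)


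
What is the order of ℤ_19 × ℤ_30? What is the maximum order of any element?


|ℤ_19 × ℤ_30| = 19 × 30 = 570
Max element order = lcm(19,30) = 570
Cyclic? Yes (gcd=1)

|ℤ_19×ℤ_30| = 570, max element order = 570


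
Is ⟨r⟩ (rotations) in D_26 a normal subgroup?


H = ⟨r⟩ (rotations) in D_26
The rotation subgroup ⟨r⟩ has index 2 in D_26, so it is normal

Yes, normal subgroup


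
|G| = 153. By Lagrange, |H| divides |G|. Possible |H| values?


Lagrange's theorem: |H| divides |G|
|G| = 153
Divisors of 153: 1, 3, 9, 17, 51, 153

Possible subgroup orders: {1, 3, 9, 17, 51, 153}


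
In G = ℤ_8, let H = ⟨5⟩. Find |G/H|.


|⟨5⟩| = n / gcd(5, 8) = 8 / 1 = 8
H is normal (ℤ_8 is abelian).
|G/H| = |G| / |H| = 8 / 8 = 1

|G/H| = 1


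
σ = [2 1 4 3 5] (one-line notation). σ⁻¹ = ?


To find σ⁻¹, swap domain and range:
σ(1) = 2 → σ⁻¹(2) = 1
σ(2) = 1 → σ⁻¹(1) = 2
σ(3) = 4 → σ⁻¹(4) = 3
σ(4) = 3 → σ⁻¹(3) = 4
σ(5) = 5 → σ⁻¹(5) = 5

σ⁻¹ = [2 1 4 3 5]


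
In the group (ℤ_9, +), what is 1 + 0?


Operation: addition mod 9
1 + 0 = (a + b) mod 9 with a = 1, b = 0

1 + 0 = 1


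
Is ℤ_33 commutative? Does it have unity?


ℤ_33 is a commutative ring with unity 1; 33 = 3×11 is composite, so 3·11 ≡ 0 gives zero divisors (not an integral domain)
Commutative: Yes
Integral domain: No
Has unity: Yes

ℤ_33: Commutative=Yes, Unity=Yes


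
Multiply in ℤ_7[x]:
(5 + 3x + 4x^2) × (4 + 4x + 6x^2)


Expand and collect like terms; reduce coefficients mod 7:
x^0: 5·4 = 20 ≡ 6 (mod 7)
x^1: 5·4 + 3·4 = 32 ≡ 4 (mod 7)
x^2: 5·6 + 3·4 + 4·4 = 58 ≡ 2 (mod 7)
x^3: 3·6 + 4·4 = 34 ≡ 6 (mod 7)
x^4: 4·6 = 24 ≡ 3 (mod 7)
Result: 6 + 4x + 2x^2 + 6x^3 + 3x^4

f · g = 6 + 4x + 2x^2 + 6x^3 + 3x^4


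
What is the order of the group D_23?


|D_n| = 2n (n rotations and n reflections)
|D_23| = 2×23 = 46

|D_23| = 46


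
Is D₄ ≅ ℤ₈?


Comparing D₄ and ℤ₈:
D₄ is non-abelian, ℤ₈ is abelian

No, D₄ ≇ ℤ₈


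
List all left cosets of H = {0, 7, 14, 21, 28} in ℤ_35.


H = {0, 7, 14, 21, 28}, |H| = 5
Number of cosets = |G|/|H| = 35/5 = 7
0 + H = {0, 7, 14, 21, 28}
1 + H = {1, 8, 15, 22, 29}
2 + H = {2, 9, 16, 23, 30}
3 + H = {3, 10, 17, 24, 31}
4 + H = {4, 11, 18, 25, 32}
5 + H = {5, 12, 19, 26, 33}
6 + H = {6, 13, 20, 27, 34}

Cosets: 0+H={0,7,14,21,28}; 1+H={1,8,15,22,29}; 2+H={2,9,16,23,30}; 3+H={3,10,17,24,31}; 4+H={4,11,18,25,32}; 5+H={5,12,19,26,33}; 6+H={6,13,20,27,34}


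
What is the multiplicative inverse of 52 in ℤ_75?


Use the extended Euclidean algorithm to write 1 = 52·s + 75·t; then s mod 75 is the inverse.
Euclidean algorithm:
  52 = 0·75 + 52
  75 = 1·52 + 23
  52 = 2·23 + 6
  23 = 3·6 + 5
  6 = 1·5 + 1
  5 = 5·1 + 0
gcd(52,75) = 1
Back-substitution gives: 52·(13) + 75·(-9) = 1
So 52⁻¹ ≡ 13 ≡ 13 (mod 75)
Check: 52 × 13 = 676 ≡ 1 (mod 75) ✓

52⁻¹ ≡ 13 (mod 75)
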